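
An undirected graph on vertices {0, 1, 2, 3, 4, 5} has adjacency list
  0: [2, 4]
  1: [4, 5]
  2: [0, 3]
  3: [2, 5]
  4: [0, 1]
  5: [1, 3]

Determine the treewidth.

A width-2 tree decomposition is:
Bags: B1 = {1, 4, 5}  B2 = {3, 4, 5}  B3 = {2, 3, 4}  B4 = {0, 2, 4}
Tree: B1–B2, B2–B3, B3–B4
The largest bag has 3 vertices, giving width 2; this decomposition certifies tw(G) ≤ 2. The edges 4–1–5–3–2–0–4 form a cycle, so G is not a tree and its treewidth is at least 2. Hence tw(G) = 2 exactly.

2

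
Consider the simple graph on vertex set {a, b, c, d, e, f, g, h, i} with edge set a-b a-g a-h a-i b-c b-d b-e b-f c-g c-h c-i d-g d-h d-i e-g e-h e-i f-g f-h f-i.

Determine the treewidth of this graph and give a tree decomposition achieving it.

Each bag holds 5 vertices, so the decomposition has width 4, which upper-bounds the treewidth. For the lower bound: the 5 vertex sets {b,c}, {d,i}, {f,h}, {g}, {a} are disjoint, each induces a connected subgraph, and every pair is joined by at least one edge of G. Contracting each set to a single vertex therefore yields K_{5} as a minor, and since treewidth is minor-monotone, tw(G) ≥ tw(K_{5}) = 4. The upper and lower bounds meet at 4, so that is the treewidth.

Treewidth 4.
Bags: B1 = {b, c, g, h, i}  B2 = {b, d, g, h, i}  B3 = {b, f, g, h, i}  B4 = {a, b, g, h, i}  B5 = {b, e, g, h, i}
Tree: B1–B2, B2–B3, B3–B4, B4–B5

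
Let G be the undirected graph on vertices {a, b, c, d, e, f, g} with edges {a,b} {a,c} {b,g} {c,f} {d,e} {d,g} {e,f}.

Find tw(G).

A width-2 tree decomposition is:
Bags: B1 = {d, e, g}  B2 = {e, f, g}  B3 = {c, f, g}  B4 = {a, c, g}  B5 = {a, b, g}
Tree: B1–B2, B2–B3, B3–B4, B4–B5
The largest bag has 3 vertices, giving width 2; this decomposition certifies tw(G) ≤ 2. For the lower bound, G contains the cycle g–d–e–f–c–a–b–g, so G is not a forest; only forests have treewidth ≤ 1, hence tw(G) ≥ 2. The upper and lower bounds meet at 2, so that is the treewidth.

2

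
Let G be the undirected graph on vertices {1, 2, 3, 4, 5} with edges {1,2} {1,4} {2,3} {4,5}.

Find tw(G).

1

A width-1 tree decomposition is:
Bags: B1 = {4, 5}  B2 = {1, 4}  B3 = {1, 2}  B4 = {2, 3}
Tree: B1–B2, B2–B3, B3–B4
The largest bag has 2 vertices, giving width 1; this decomposition certifies tw(G) ≤ 1. G has an edge, so its treewidth is at least 1. Hence tw(G) = 1 exactly.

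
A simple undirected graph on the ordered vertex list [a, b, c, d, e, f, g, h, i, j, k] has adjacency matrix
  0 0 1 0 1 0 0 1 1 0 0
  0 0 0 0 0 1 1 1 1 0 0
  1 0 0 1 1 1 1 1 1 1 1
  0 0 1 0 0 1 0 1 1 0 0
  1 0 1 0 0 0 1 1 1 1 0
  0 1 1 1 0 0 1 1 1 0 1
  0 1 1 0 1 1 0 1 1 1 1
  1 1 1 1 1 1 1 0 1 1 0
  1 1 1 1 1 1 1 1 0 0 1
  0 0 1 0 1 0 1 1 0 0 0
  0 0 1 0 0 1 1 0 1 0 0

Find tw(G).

4

A width-4 tree decomposition is:
Bags: B1 = {a, c, e, h, i}  B2 = {c, e, g, h, i}  B3 = {c, f, g, h, i}  B4 = {c, e, g, h, j}  B5 = {c, f, g, i, k}  B6 = {b, f, g, h, i}  B7 = {c, d, f, h, i}
Tree: B1–B2, B2–B3, B2–B4, B3–B5, B3–B6, B3–B7
Each bag holds 5 vertices, so the decomposition has width 4, which upper-bounds the treewidth. On the other hand G contains the 5-clique {c, e, g, h, j}. A clique must lie in a single bag of any decomposition, so no decomposition can have width below 4. The upper and lower bounds meet at 4, so that is the treewidth.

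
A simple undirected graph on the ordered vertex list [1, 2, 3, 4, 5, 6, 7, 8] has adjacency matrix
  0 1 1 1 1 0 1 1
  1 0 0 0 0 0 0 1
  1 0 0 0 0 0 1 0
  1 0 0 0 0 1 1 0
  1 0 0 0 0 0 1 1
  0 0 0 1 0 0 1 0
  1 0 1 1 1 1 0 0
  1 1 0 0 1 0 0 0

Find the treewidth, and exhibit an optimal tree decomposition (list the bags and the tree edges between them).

Treewidth 2.
One optimal decomposition is:
Bags: B1 = {1, 5, 7}  B2 = {1, 3, 7}  B3 = {1, 5, 8}  B4 = {1, 4, 7}  B5 = {4, 6, 7}  B6 = {1, 2, 8}
Tree: B1–B2, B1–B3, B1–B4, B4–B5, B3–B6

Every bag has size at most 3, so the width is 3 − 1 = 2 and tw(G) ≤ 2. For the lower bound, the 3 vertices {1, 2, 8} are pairwise adjacent, and any tree decomposition puts a clique entirely inside one bag — forcing width ≥ 2. Hence tw(G) = 2 exactly.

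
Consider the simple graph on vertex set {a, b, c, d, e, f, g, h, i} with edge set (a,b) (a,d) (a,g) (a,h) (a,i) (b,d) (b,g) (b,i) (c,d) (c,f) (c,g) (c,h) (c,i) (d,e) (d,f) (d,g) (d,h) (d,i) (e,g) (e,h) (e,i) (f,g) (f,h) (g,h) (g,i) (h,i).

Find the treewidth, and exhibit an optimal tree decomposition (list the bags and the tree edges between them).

Each bag holds 5 vertices, so the decomposition has width 4, which upper-bounds the treewidth. Conversely, {c, d, f, g, h} is a clique of size 5, and the vertices of any clique must share a bag in every tree decomposition; so some bag has ≥ 5 vertices and tw(G) ≥ 4. Therefore the treewidth is 4.

Treewidth 4.
Bags: B1 = {a, d, g, h, i}  B2 = {d, e, g, h, i}  B3 = {c, d, g, h, i}  B4 = {a, b, d, g, i}  B5 = {c, d, f, g, h}
Tree: B1–B2, B2–B3, B1–B4, B3–B5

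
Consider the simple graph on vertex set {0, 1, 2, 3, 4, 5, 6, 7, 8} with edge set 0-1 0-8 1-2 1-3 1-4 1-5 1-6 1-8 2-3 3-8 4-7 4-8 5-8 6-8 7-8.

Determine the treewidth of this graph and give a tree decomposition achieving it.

Treewidth 2.
One optimal decomposition is:
Bags: B1 = {0, 1, 8}  B2 = {1, 3, 8}  B3 = {1, 4, 8}  B4 = {1, 2, 3}  B5 = {4, 7, 8}  B6 = {1, 6, 8}  B7 = {1, 5, 8}
Tree: B1–B2, B2–B3, B2–B4, B3–B5, B1–B6, B2–B7

The largest bag has 3 vertices, giving width 2; this decomposition certifies tw(G) ≤ 2. For the lower bound, the 3 vertices {0, 1, 8} are pairwise adjacent, and any tree decomposition puts a clique entirely inside one bag — forcing width ≥ 2. Combining the bounds, tw(G) = 2.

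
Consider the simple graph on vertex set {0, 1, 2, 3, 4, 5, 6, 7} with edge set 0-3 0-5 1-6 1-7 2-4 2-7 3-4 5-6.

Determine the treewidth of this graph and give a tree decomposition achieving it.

The largest bag has 3 vertices, giving width 2; this decomposition certifies tw(G) ≤ 2. For the lower bound, G contains the cycle 5–6–1–7–2–4–3–0–5, so G is not a forest; only forests have treewidth ≤ 1, hence tw(G) ≥ 2. Combining the bounds, tw(G) = 2.

Treewidth 2.
Bags: B1 = {1, 5, 6}  B2 = {1, 5, 7}  B3 = {2, 5, 7}  B4 = {2, 4, 5}  B5 = {3, 4, 5}  B6 = {0, 3, 5}
Tree: B1–B2, B2–B3, B3–B4, B4–B5, B5–B6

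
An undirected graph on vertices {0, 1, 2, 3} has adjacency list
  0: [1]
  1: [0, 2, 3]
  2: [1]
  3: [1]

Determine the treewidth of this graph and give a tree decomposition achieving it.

Every bag has size at most 2, so the width is 2 − 1 = 1 and tw(G) ≤ 1. G has an edge, so its treewidth is at least 1. Therefore the treewidth is 1.

Treewidth 1.
Bags: B1 = {0, 1}  B2 = {1, 3}  B3 = {1, 2}
Tree: B1–B2, B2–B3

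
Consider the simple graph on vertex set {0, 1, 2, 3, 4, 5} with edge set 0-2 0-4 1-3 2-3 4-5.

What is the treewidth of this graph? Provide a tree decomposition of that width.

Every bag has size at most 2, so the width is 2 − 1 = 1 and tw(G) ≤ 1. Any graph with an edge has treewidth ≥ 1, and G has the edge 1–3. Therefore the treewidth is 1.

Treewidth 1.
One optimal decomposition is:
Bags: B1 = {1, 3}  B2 = {2, 3}  B3 = {0, 2}  B4 = {0, 4}  B5 = {4, 5}
Tree: B1–B2, B2–B3, B3–B4, B4–B5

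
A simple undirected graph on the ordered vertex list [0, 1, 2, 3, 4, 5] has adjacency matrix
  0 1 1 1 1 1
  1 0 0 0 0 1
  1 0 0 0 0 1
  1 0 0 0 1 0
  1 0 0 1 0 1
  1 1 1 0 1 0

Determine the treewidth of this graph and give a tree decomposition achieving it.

Each bag holds 3 vertices, so the decomposition has width 2, which upper-bounds the treewidth. For the lower bound, the 3 vertices {0, 3, 4} are pairwise adjacent, and any tree decomposition puts a clique entirely inside one bag — forcing width ≥ 2. Therefore the treewidth is 2.

Treewidth 2.
One optimal decomposition is:
Bags: B1 = {0, 2, 5}  B2 = {0, 4, 5}  B3 = {0, 3, 4}  B4 = {0, 1, 5}
Tree: B1–B2, B2–B3, B1–B4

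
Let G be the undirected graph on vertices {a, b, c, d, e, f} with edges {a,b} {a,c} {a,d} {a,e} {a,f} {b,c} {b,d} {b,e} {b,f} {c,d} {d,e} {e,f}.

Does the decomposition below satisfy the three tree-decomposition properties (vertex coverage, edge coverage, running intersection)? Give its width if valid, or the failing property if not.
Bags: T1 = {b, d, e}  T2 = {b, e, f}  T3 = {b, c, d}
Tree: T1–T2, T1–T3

No — vertex a appears in no bag.

A tree decomposition must satisfy three properties: every vertex lies in some bag; for every edge, both endpoints lie together in some bag; and for every vertex, the bags containing it form a connected subtree. Here vertex a appears in no bag, so the decomposition is invalid.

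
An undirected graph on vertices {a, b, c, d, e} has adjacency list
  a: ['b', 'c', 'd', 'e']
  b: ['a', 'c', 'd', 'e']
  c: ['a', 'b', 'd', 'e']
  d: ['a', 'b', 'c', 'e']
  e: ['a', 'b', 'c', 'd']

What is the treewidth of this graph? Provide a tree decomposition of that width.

With just one bag of size 5, the width is 5 − 1 = 4, so tw(G) ≤ 4. On the other hand G contains the 5-clique {a, b, c, d, e}. A clique must lie in a single bag of any decomposition, so no decomposition can have width below 4. Therefore the treewidth is 4.

Treewidth 4.
One such decomposition:
Bags: B1 = {a, b, c, d, e}
Tree: (single bag)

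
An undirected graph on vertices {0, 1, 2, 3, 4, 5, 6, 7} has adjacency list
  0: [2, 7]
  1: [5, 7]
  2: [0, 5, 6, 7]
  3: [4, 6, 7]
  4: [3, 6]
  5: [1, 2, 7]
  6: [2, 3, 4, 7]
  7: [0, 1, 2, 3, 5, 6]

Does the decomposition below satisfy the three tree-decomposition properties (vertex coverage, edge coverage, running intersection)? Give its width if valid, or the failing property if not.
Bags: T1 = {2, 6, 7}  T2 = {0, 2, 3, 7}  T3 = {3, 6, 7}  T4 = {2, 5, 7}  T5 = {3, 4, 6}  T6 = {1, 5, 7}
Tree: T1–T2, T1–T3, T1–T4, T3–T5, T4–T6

A tree decomposition must satisfy three properties: every vertex lies in some bag; for every edge, both endpoints lie together in some bag; and for every vertex, the bags containing it form a connected subtree. Here bags containing vertex 3 are not connected in the tree, so the decomposition is invalid.

No — bags containing vertex 3 are not connected in the tree.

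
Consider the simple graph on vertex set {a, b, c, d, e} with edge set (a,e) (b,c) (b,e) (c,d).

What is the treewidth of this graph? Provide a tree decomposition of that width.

The largest bag has 2 vertices, giving width 1; this decomposition certifies tw(G) ≤ 1. Since G has at least one edge (e.g. d–c), it is not an edgeless graph, so tw(G) ≥ 1. Hence tw(G) = 1 exactly.

Treewidth 1.
One optimal decomposition is:
Bags: B1 = {c, d}  B2 = {b, c}  B3 = {b, e}  B4 = {a, e}
Tree: B1–B2, B2–B3, B3–B4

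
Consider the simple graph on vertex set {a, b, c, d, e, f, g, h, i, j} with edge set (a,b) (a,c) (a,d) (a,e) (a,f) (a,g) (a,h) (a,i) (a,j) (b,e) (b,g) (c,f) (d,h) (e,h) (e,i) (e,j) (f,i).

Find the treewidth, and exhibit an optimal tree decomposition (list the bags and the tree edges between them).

Treewidth 2.
One optimal decomposition is:
Bags: B1 = {a, b, g}  B2 = {a, b, e}  B3 = {a, e, i}  B4 = {a, f, i}  B5 = {a, e, h}  B6 = {a, e, j}  B7 = {a, c, f}  B8 = {a, d, h}
Tree: B1–B2, B2–B3, B3–B4, B3–B5, B2–B6, B4–B7, B5–B8

The largest bag has 3 vertices, giving width 2; this decomposition certifies tw(G) ≤ 2. For the lower bound, the 3 vertices {a, d, h} are pairwise adjacent, and any tree decomposition puts a clique entirely inside one bag — forcing width ≥ 2. Hence tw(G) = 2 exactly.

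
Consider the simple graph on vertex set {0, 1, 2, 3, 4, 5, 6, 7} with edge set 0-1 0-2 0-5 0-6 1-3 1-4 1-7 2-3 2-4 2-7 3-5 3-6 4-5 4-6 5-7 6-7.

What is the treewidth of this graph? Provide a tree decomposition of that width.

Treewidth 4.
One such decomposition:
Bags: B1 = {0, 3, 4, 6, 7}  B2 = {0, 3, 4, 5, 7}  B3 = {0, 2, 3, 4, 7}  B4 = {0, 1, 3, 4, 7}
Tree: B1–B2, B2–B3, B3–B4

Every bag has size at most 5, so the width is 5 − 1 = 4 and tw(G) ≤ 4. For the lower bound: the 5 vertex sets {4,6}, {3,5}, {2,7}, {0}, {1} are disjoint, each induces a connected subgraph, and every pair is joined by at least one edge of G. Contracting each set to a single vertex therefore yields K_{5} as a minor, and since treewidth is minor-monotone, tw(G) ≥ tw(K_{5}) = 4. The upper and lower bounds meet at 4, so that is the treewidth.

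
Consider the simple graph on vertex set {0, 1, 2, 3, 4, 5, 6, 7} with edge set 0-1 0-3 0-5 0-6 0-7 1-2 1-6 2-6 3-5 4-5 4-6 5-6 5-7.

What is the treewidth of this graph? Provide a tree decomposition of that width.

Treewidth 2.
Bags: B1 = {0, 3, 5}  B2 = {0, 5, 6}  B3 = {0, 5, 7}  B4 = {0, 1, 6}  B5 = {4, 5, 6}  B6 = {1, 2, 6}
Tree: B1–B2, B2–B3, B2–B4, B2–B5, B4–B6

Every bag has size at most 3, so the width is 3 − 1 = 2 and tw(G) ≤ 2. On the other hand G contains the 3-clique {0, 1, 6}. A clique must lie in a single bag of any decomposition, so no decomposition can have width below 2. Hence tw(G) = 2 exactly.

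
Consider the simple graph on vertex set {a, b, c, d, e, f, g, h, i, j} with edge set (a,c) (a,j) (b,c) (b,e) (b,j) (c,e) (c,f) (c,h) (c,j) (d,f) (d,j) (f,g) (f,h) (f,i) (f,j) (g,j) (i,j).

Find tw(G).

2

A width-2 tree decomposition is:
Bags: B1 = {f, i, j}  B2 = {c, f, j}  B3 = {c, f, h}  B4 = {d, f, j}  B5 = {f, g, j}  B6 = {b, c, j}  B7 = {b, c, e}  B8 = {a, c, j}
Tree: B1–B2, B2–B3, B2–B4, B1–B5, B2–B6, B6–B7, B2–B8
Every bag has size at most 3, so the width is 3 − 1 = 2 and tw(G) ≤ 2. On the other hand G contains the 3-clique {a, c, j}. A clique must lie in a single bag of any decomposition, so no decomposition can have width below 2. Combining the bounds, tw(G) = 2.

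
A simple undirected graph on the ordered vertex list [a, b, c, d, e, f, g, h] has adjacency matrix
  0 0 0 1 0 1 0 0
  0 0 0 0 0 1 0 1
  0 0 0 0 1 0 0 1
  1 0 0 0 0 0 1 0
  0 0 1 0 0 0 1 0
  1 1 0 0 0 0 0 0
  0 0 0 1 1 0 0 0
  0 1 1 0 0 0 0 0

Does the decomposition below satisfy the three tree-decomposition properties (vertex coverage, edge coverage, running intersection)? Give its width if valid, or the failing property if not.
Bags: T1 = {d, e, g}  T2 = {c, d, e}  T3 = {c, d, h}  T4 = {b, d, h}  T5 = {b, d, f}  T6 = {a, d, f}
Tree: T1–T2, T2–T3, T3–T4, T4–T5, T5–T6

Yes; width 2.

Vertex coverage: the bags together contain {a, b, c, d, e, f, g, h}, the full vertex set. Edge coverage: each edge of G has both endpoints in at least one bag. Running intersection: for every vertex, the bags containing it form a connected subtree. All three properties hold, so this is a valid tree decomposition of width max|bag| − 1 = 2, and hence tw(G) ≤ 2.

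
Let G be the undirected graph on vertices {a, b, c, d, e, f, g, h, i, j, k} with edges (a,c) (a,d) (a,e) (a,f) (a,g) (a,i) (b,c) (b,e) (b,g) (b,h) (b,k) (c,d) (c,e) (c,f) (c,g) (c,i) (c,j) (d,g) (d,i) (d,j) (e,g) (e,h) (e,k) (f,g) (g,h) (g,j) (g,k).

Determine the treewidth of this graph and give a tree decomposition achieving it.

Treewidth 3.
One optimal decomposition is:
Bags: B1 = {b, e, g, k}  B2 = {b, c, e, g}  B3 = {a, c, e, g}  B4 = {b, e, g, h}  B5 = {a, c, f, g}  B6 = {a, c, d, g}  B7 = {a, c, d, i}  B8 = {c, d, g, j}
Tree: B1–B2, B2–B3, B1–B4, B3–B5, B5–B6, B6–B7, B6–B8

The largest bag has 4 vertices, giving width 3; this decomposition certifies tw(G) ≤ 3. Conversely, {b, e, g, h} is a clique of size 4, and the vertices of any clique must share a bag in every tree decomposition; so some bag has ≥ 4 vertices and tw(G) ≥ 3. Hence tw(G) = 3 exactly.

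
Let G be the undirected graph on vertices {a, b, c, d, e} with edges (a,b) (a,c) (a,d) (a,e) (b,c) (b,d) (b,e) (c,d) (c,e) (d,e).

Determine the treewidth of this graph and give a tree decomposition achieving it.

Treewidth 4.
Bags: B1 = {a, b, c, d, e}
Tree: (single bag)

A single bag containing all 5 vertices is trivially a valid decomposition of width 4. On the other hand G contains the 5-clique {a, b, c, d, e}. A clique must lie in a single bag of any decomposition, so no decomposition can have width below 4. Combining the bounds, tw(G) = 4.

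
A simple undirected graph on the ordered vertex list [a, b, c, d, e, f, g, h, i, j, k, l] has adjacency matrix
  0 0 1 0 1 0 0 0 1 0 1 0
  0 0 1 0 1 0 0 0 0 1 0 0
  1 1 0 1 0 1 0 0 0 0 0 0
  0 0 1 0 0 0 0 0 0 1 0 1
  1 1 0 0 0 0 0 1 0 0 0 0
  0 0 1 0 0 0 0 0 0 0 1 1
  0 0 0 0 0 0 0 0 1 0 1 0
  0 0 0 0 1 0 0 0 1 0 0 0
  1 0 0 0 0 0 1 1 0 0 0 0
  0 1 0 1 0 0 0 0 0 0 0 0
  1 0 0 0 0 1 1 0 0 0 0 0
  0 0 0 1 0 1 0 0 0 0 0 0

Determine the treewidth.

3

A width-3 tree decomposition is:
Bags: B1 = {d, f, j, l}  B2 = {c, d, f, j}  B3 = {b, c, f, j}  B4 = {b, c, f, k}  B5 = {a, b, c, k}  B6 = {a, b, e, k}  B7 = {a, e, g, k}  B8 = {a, e, g, i}  B9 = {e, g, h, i}
Tree: B1–B2, B2–B3, B3–B4, B4–B5, B5–B6, B6–B7, B7–B8, B8–B9
Each bag holds 4 vertices, so the decomposition has width 3, which upper-bounds the treewidth. For the lower bound: the 4 vertex sets {d,j,l}, {f}, {c}, {a,b,e,k} are disjoint, each induces a connected subgraph, and every pair is joined by at least one edge of G. Contracting each set to a single vertex therefore yields K_{4} as a minor, and since treewidth is minor-monotone, tw(G) ≥ tw(K_{4}) = 3. Hence tw(G) = 3 exactly.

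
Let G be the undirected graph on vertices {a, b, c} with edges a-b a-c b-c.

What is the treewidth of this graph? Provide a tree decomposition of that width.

With just one bag of size 3, the width is 3 − 1 = 2, so tw(G) ≤ 2. On the other hand G contains the 3-clique {a, b, c}. A clique must lie in a single bag of any decomposition, so no decomposition can have width below 2. Hence tw(G) = 2 exactly.

Treewidth 2.
One such decomposition:
Bags: B1 = {a, b, c}
Tree: (single bag)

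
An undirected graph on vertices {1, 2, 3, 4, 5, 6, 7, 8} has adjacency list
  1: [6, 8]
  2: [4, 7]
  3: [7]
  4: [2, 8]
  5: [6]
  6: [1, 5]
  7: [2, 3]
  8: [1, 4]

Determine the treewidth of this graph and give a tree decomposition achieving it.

Treewidth 1.
One optimal decomposition is:
Bags: B1 = {5, 6}  B2 = {1, 6}  B3 = {1, 8}  B4 = {4, 8}  B5 = {2, 4}  B6 = {2, 7}  B7 = {3, 7}
Tree: B1–B2, B2–B3, B3–B4, B4–B5, B5–B6, B6–B7

Each bag holds 2 vertices, so the decomposition has width 1, which upper-bounds the treewidth. G has an edge, so its treewidth is at least 1. The upper and lower bounds meet at 1, so that is the treewidth.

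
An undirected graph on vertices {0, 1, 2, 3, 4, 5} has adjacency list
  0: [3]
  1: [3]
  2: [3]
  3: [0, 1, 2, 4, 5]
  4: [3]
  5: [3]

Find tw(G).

A width-1 tree decomposition is:
Bags: B1 = {1, 3}  B2 = {3, 4}  B3 = {2, 3}  B4 = {0, 3}  B5 = {3, 5}
Tree: B1–B2, B1–B3, B3–B4, B1–B5
Every bag has size at most 2, so the width is 2 − 1 = 1 and tw(G) ≤ 1. G has an edge, so its treewidth is at least 1. The upper and lower bounds meet at 1, so that is the treewidth.

1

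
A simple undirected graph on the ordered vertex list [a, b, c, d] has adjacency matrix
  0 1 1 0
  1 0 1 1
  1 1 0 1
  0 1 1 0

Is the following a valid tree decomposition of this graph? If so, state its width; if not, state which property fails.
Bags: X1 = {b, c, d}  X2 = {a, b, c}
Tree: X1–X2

Vertex coverage: the bags together contain {a, b, c, d}, the full vertex set. Edge coverage: each edge of G has both endpoints in at least one bag. Running intersection: for every vertex, the bags containing it form a connected subtree. All three properties hold, so this is a valid tree decomposition of width max|bag| − 1 = 2, and hence tw(G) ≤ 2.

Yes; width 2.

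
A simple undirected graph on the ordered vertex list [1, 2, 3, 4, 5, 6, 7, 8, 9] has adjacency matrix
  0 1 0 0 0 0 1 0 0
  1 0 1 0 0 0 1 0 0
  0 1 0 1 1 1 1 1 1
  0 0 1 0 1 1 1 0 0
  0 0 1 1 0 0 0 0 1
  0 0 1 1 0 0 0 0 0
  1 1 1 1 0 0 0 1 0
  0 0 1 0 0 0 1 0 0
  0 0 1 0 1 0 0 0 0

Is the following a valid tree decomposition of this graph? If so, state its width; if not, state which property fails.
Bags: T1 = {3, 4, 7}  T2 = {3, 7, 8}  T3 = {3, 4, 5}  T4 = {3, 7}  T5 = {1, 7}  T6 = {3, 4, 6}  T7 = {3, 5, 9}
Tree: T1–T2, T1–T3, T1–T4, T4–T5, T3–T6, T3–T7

No — vertex 2 appears in no bag.

A tree decomposition must satisfy three properties: every vertex lies in some bag; for every edge, both endpoints lie together in some bag; and for every vertex, the bags containing it form a connected subtree. Here vertex 2 appears in no bag, so the decomposition is invalid.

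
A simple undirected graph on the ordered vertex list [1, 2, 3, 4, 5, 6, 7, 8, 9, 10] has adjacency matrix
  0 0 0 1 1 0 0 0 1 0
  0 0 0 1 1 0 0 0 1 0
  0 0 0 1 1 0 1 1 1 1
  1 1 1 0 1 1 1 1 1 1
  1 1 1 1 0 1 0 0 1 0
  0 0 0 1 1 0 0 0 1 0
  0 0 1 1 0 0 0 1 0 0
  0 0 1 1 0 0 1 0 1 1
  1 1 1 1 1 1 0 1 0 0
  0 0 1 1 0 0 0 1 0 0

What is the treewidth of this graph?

3

A width-3 tree decomposition is:
Bags: B1 = {3, 4, 5, 9}  B2 = {2, 4, 5, 9}  B3 = {3, 4, 8, 9}  B4 = {3, 4, 8, 10}  B5 = {1, 4, 5, 9}  B6 = {3, 4, 7, 8}  B7 = {4, 5, 6, 9}
Tree: B1–B2, B1–B3, B3–B4, B2–B5, B4–B6, B5–B7
The largest bag has 4 vertices, giving width 3; this decomposition certifies tw(G) ≤ 3. Conversely, {3, 4, 8, 9} is a clique of size 4, and the vertices of any clique must share a bag in every tree decomposition; so some bag has ≥ 4 vertices and tw(G) ≥ 3. Therefore the treewidth is 3.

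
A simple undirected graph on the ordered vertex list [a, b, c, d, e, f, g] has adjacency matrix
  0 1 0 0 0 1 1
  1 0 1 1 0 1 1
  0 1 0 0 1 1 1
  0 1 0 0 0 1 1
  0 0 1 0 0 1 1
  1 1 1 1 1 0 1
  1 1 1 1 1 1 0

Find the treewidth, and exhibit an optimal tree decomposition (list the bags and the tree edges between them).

Treewidth 3.
Bags: B1 = {b, d, f, g}  B2 = {b, c, f, g}  B3 = {c, e, f, g}  B4 = {a, b, f, g}
Tree: B1–B2, B2–B3, B1–B4

The largest bag has 4 vertices, giving width 3; this decomposition certifies tw(G) ≤ 3. On the other hand G contains the 4-clique {c, e, f, g}. A clique must lie in a single bag of any decomposition, so no decomposition can have width below 3. The upper and lower bounds meet at 3, so that is the treewidth.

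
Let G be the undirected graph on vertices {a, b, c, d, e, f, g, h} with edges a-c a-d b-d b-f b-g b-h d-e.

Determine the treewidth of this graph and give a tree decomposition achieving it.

Each bag holds 2 vertices, so the decomposition has width 1, which upper-bounds the treewidth. Since G has at least one edge (e.g. d–e), it is not an edgeless graph, so tw(G) ≥ 1. The upper and lower bounds meet at 1, so that is the treewidth.

Treewidth 1.
One such decomposition:
Bags: B1 = {d, e}  B2 = {b, d}  B3 = {b, f}  B4 = {a, d}  B5 = {b, h}  B6 = {a, c}  B7 = {b, g}
Tree: B1–B2, B2–B3, B1–B4, B3–B5, B4–B6, B5–B7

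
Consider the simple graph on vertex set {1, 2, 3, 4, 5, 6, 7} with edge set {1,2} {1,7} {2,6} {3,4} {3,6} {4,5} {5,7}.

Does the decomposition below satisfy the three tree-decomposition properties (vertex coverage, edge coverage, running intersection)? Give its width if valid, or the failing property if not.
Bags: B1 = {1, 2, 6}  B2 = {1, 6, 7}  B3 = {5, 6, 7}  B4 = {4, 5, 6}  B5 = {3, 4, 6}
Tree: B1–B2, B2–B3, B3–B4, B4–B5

Yes; width 2.

Checking the three conditions: (i) the bags cover all of {1, 2, 3, 4, 5, 6, 7}; (ii) for each edge, some bag contains both endpoints; (iii) the bags containing any fixed vertex form a subtree. All hold, so the decomposition is valid with width 3 − 1 = 2.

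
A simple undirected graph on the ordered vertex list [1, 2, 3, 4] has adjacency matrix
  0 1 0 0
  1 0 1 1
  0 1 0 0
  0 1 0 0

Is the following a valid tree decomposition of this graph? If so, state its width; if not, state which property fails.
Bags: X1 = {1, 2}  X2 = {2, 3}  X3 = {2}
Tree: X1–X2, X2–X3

A tree decomposition must satisfy three properties: every vertex lies in some bag; for every edge, both endpoints lie together in some bag; and for every vertex, the bags containing it form a connected subtree. Here vertex 4 appears in no bag, so the decomposition is invalid.

No — vertex 4 appears in no bag.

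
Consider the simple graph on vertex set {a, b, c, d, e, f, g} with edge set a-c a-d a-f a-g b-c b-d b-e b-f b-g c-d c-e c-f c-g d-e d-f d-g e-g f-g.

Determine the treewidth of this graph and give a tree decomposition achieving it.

Every bag has size at most 5, so the width is 5 − 1 = 4 and tw(G) ≤ 4. For the lower bound, the 5 vertices {b, c, d, e, g} are pairwise adjacent, and any tree decomposition puts a clique entirely inside one bag — forcing width ≥ 4. Hence tw(G) = 4 exactly.

Treewidth 4.
One optimal decomposition is:
Bags: B1 = {b, c, d, f, g}  B2 = {a, c, d, f, g}  B3 = {b, c, d, e, g}
Tree: B1–B2, B1–B3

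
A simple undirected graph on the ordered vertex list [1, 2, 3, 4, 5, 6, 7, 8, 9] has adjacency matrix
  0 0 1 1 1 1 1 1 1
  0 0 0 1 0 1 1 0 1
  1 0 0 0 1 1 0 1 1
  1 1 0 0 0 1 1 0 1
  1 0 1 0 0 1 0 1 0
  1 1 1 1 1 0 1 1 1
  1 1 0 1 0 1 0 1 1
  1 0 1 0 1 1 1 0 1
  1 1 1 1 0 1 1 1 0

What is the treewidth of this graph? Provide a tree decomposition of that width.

Treewidth 4.
One such decomposition:
Bags: B1 = {1, 4, 6, 7, 9}  B2 = {1, 6, 7, 8, 9}  B3 = {1, 3, 6, 8, 9}  B4 = {1, 3, 5, 6, 8}  B5 = {2, 4, 6, 7, 9}
Tree: B1–B2, B2–B3, B3–B4, B1–B5

The largest bag has 5 vertices, giving width 4; this decomposition certifies tw(G) ≤ 4. For the lower bound, the 5 vertices {1, 3, 6, 8, 9} are pairwise adjacent, and any tree decomposition puts a clique entirely inside one bag — forcing width ≥ 4. Therefore the treewidth is 4.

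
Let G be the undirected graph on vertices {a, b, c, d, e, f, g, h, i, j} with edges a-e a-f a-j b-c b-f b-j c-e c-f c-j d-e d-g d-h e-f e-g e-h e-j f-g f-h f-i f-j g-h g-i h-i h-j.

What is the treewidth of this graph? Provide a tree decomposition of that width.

Treewidth 3.
One optimal decomposition is:
Bags: B1 = {d, e, g, h}  B2 = {e, f, g, h}  B3 = {e, f, h, j}  B4 = {c, e, f, j}  B5 = {b, c, f, j}  B6 = {a, e, f, j}  B7 = {f, g, h, i}
Tree: B1–B2, B2–B3, B3–B4, B4–B5, B3–B6, B2–B7

Each bag holds 4 vertices, so the decomposition has width 3, which upper-bounds the treewidth. For the lower bound, the 4 vertices {d, e, g, h} are pairwise adjacent, and any tree decomposition puts a clique entirely inside one bag — forcing width ≥ 3. Combining the bounds, tw(G) = 3.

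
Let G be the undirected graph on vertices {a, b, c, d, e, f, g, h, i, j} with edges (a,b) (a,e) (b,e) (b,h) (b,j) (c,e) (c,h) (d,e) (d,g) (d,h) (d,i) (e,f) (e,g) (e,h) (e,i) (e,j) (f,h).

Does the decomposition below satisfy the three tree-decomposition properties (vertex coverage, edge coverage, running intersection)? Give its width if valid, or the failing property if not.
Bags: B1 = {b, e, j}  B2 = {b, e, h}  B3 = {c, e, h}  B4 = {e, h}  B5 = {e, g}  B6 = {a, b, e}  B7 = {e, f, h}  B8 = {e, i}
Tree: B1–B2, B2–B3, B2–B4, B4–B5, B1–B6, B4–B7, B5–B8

No — vertex d appears in no bag.

A tree decomposition must satisfy three properties: every vertex lies in some bag; for every edge, both endpoints lie together in some bag; and for every vertex, the bags containing it form a connected subtree. Here vertex d appears in no bag, so the decomposition is invalid.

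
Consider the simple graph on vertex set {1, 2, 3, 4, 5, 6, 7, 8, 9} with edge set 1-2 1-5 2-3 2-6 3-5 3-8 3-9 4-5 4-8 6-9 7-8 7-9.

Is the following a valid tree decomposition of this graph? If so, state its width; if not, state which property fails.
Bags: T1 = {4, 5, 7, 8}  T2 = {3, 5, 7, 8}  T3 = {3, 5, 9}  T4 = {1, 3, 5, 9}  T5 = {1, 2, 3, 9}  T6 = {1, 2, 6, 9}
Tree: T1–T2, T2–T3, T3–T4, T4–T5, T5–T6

A tree decomposition must satisfy three properties: every vertex lies in some bag; for every edge, both endpoints lie together in some bag; and for every vertex, the bags containing it form a connected subtree. Here edge (7,9) lies in no bag, so the decomposition is invalid.

No — edge (7,9) lies in no bag.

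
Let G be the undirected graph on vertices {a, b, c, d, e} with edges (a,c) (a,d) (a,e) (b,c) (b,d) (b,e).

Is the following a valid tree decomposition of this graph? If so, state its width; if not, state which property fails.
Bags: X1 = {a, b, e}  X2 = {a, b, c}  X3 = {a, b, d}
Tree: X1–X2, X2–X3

Yes; width 2.

Vertex coverage: the bags together contain {a, b, c, d, e}, the full vertex set. Edge coverage: each edge of G has both endpoints in at least one bag. Running intersection: for every vertex, the bags containing it form a connected subtree. All three properties hold, so this is a valid tree decomposition of width max|bag| − 1 = 2, and hence tw(G) ≤ 2.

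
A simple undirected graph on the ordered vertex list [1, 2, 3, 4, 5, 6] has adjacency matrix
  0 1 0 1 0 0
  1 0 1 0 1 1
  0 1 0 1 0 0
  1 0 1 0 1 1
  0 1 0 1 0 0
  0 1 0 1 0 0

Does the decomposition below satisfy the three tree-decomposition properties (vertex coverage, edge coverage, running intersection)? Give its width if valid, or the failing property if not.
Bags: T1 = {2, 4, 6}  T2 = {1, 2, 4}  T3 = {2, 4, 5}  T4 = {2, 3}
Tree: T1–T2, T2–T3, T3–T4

A tree decomposition must satisfy three properties: every vertex lies in some bag; for every edge, both endpoints lie together in some bag; and for every vertex, the bags containing it form a connected subtree. Here edge (4,3) lies in no bag, so the decomposition is invalid.

No — edge (4,3) lies in no bag.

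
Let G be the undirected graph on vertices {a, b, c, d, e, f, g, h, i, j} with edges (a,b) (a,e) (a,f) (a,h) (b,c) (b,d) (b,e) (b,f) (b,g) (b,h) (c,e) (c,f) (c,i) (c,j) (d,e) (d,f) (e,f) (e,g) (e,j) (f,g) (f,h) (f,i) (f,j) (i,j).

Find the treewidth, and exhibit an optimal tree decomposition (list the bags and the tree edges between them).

Every bag has size at most 4, so the width is 4 − 1 = 3 and tw(G) ≤ 3. On the other hand G contains the 4-clique {c, e, f, j}. A clique must lie in a single bag of any decomposition, so no decomposition can have width below 3. Combining the bounds, tw(G) = 3.

Treewidth 3.
Bags: B1 = {a, b, e, f}  B2 = {b, c, e, f}  B3 = {c, e, f, j}  B4 = {a, b, f, h}  B5 = {b, e, f, g}  B6 = {b, d, e, f}  B7 = {c, f, i, j}
Tree: B1–B2, B2–B3, B1–B4, B2–B5, B2–B6, B3–B7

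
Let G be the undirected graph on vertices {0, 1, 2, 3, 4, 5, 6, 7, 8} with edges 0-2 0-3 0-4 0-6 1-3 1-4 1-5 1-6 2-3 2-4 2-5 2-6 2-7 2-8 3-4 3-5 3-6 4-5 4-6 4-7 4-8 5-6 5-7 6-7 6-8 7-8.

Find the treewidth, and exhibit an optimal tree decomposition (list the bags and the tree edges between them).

Treewidth 4.
Bags: B1 = {2, 3, 4, 5, 6}  B2 = {0, 2, 3, 4, 6}  B3 = {1, 3, 4, 5, 6}  B4 = {2, 4, 5, 6, 7}  B5 = {2, 4, 6, 7, 8}
Tree: B1–B2, B1–B3, B1–B4, B4–B5

Every bag has size at most 5, so the width is 5 − 1 = 4 and tw(G) ≤ 4. For the lower bound, the 5 vertices {1, 3, 4, 5, 6} are pairwise adjacent, and any tree decomposition puts a clique entirely inside one bag — forcing width ≥ 4. The upper and lower bounds meet at 4, so that is the treewidth.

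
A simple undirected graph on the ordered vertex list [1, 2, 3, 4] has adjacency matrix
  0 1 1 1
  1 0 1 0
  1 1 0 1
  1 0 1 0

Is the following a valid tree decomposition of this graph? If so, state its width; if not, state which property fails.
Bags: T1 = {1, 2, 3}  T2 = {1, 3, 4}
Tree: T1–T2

Yes; width 2.

Vertex coverage: the bags together contain {1, 2, 3, 4}, the full vertex set. Edge coverage: each edge of G has both endpoints in at least one bag. Running intersection: for every vertex, the bags containing it form a connected subtree. All three properties hold, so this is a valid tree decomposition of width max|bag| − 1 = 2, and hence tw(G) ≤ 2.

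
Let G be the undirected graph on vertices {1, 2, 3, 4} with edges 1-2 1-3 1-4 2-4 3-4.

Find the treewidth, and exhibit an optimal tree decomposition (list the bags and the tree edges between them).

Every bag has size at most 3, so the width is 3 − 1 = 2 and tw(G) ≤ 2. Conversely, {1, 2, 4} is a clique of size 3, and the vertices of any clique must share a bag in every tree decomposition; so some bag has ≥ 3 vertices and tw(G) ≥ 2. Therefore the treewidth is 2.

Treewidth 2.
One optimal decomposition is:
Bags: B1 = {1, 3, 4}  B2 = {1, 2, 4}
Tree: B1–B2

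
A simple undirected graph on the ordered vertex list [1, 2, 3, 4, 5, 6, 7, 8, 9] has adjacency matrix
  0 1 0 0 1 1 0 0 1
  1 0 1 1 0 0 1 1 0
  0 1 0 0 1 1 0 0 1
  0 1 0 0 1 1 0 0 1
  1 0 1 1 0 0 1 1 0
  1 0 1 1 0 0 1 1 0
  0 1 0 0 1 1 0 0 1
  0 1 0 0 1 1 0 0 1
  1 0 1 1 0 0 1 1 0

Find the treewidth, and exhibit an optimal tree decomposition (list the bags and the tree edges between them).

Every bag has size at most 5, so the width is 5 − 1 = 4 and tw(G) ≤ 4. For the lower bound: the 5 vertex sets {1,9}, {2,3}, {5,7}, {6}, {8} are disjoint, each induces a connected subgraph, and every pair is joined by at least one edge of G. Contracting each set to a single vertex therefore yields K_{5} as a minor, and since treewidth is minor-monotone, tw(G) ≥ tw(K_{5}) = 4. Therefore the treewidth is 4.

Treewidth 4.
One such decomposition:
Bags: B1 = {1, 2, 5, 6, 9}  B2 = {2, 3, 5, 6, 9}  B3 = {2, 5, 6, 7, 9}  B4 = {2, 5, 6, 8, 9}  B5 = {2, 4, 5, 6, 9}
Tree: B1–B2, B2–B3, B3–B4, B4–B5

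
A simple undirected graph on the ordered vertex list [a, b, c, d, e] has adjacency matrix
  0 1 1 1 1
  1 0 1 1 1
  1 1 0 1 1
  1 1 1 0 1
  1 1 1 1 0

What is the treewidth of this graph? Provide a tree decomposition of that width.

With just one bag of size 5, the width is 5 − 1 = 4, so tw(G) ≤ 4. On the other hand G contains the 5-clique {a, b, c, d, e}. A clique must lie in a single bag of any decomposition, so no decomposition can have width below 4. Hence tw(G) = 4 exactly.

Treewidth 4.
One optimal decomposition is:
Bags: B1 = {a, b, c, d, e}
Tree: (single bag)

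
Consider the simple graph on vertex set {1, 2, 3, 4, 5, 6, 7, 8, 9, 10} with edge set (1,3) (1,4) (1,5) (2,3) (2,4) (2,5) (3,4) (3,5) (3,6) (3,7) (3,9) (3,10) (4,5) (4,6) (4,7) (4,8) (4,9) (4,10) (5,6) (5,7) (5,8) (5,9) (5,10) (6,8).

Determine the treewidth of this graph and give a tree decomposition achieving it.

Treewidth 3.
One optimal decomposition is:
Bags: B1 = {3, 4, 5, 10}  B2 = {3, 4, 5, 9}  B3 = {2, 3, 4, 5}  B4 = {3, 4, 5, 7}  B5 = {3, 4, 5, 6}  B6 = {4, 5, 6, 8}  B7 = {1, 3, 4, 5}
Tree: B1–B2, B1–B3, B2–B4, B3–B5, B5–B6, B5–B7

Every bag has size at most 4, so the width is 4 − 1 = 3 and tw(G) ≤ 3. On the other hand G contains the 4-clique {4, 5, 6, 8}. A clique must lie in a single bag of any decomposition, so no decomposition can have width below 3. Therefore the treewidth is 3.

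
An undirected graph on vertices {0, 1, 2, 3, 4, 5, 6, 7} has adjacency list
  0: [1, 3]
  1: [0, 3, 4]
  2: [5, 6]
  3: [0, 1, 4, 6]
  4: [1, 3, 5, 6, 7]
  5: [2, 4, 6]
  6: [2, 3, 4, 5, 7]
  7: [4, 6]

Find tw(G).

2

A width-2 tree decomposition is:
Bags: B1 = {2, 5, 6}  B2 = {4, 5, 6}  B3 = {3, 4, 6}  B4 = {1, 3, 4}  B5 = {4, 6, 7}  B6 = {0, 1, 3}
Tree: B1–B2, B2–B3, B3–B4, B3–B5, B4–B6
Every bag has size at most 3, so the width is 3 − 1 = 2 and tw(G) ≤ 2. Conversely, {0, 1, 3} is a clique of size 3, and the vertices of any clique must share a bag in every tree decomposition; so some bag has ≥ 3 vertices and tw(G) ≥ 2. Hence tw(G) = 2 exactly.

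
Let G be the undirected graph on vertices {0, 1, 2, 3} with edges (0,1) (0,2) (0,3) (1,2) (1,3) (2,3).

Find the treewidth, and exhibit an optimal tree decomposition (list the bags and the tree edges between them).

Treewidth 3.
One optimal decomposition is:
Bags: B1 = {0, 1, 2, 3}
Tree: (single bag)

A single bag containing all 4 vertices is trivially a valid decomposition of width 3. On the other hand G contains the 4-clique {0, 1, 2, 3}. A clique must lie in a single bag of any decomposition, so no decomposition can have width below 3. The upper and lower bounds meet at 3, so that is the treewidth.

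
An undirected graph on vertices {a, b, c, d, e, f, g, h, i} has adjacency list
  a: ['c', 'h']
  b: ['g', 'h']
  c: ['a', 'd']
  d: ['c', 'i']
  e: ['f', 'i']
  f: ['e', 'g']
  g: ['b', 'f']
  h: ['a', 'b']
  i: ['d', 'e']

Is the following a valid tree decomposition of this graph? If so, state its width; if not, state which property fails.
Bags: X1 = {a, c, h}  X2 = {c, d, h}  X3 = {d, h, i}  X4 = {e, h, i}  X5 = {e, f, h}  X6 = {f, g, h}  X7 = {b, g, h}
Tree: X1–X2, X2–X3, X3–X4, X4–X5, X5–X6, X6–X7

Yes; width 2.

Checking the three conditions: (i) the bags cover all of {a, b, c, d, e, f, g, h, i}; (ii) for each edge, some bag contains both endpoints; (iii) the bags containing any fixed vertex form a subtree. All hold, so the decomposition is valid with width 3 − 1 = 2.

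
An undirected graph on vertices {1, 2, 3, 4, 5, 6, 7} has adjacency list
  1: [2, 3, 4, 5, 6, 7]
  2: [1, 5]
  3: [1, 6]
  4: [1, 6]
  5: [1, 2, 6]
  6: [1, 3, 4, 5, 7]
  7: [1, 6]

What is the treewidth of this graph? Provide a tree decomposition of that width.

Treewidth 2.
One optimal decomposition is:
Bags: B1 = {1, 2, 5}  B2 = {1, 5, 6}  B3 = {1, 6, 7}  B4 = {1, 3, 6}  B5 = {1, 4, 6}
Tree: B1–B2, B2–B3, B3–B4, B3–B5

Each bag holds 3 vertices, so the decomposition has width 2, which upper-bounds the treewidth. Conversely, {1, 2, 5} is a clique of size 3, and the vertices of any clique must share a bag in every tree decomposition; so some bag has ≥ 3 vertices and tw(G) ≥ 2. Therefore the treewidth is 2.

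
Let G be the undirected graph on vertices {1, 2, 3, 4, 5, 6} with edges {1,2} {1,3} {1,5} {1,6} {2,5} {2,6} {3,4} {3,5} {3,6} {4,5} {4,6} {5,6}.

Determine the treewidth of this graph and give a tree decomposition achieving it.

Each bag holds 4 vertices, so the decomposition has width 3, which upper-bounds the treewidth. For the lower bound, the 4 vertices {1, 2, 5, 6} are pairwise adjacent, and any tree decomposition puts a clique entirely inside one bag — forcing width ≥ 3. The upper and lower bounds meet at 3, so that is the treewidth.

Treewidth 3.
One optimal decomposition is:
Bags: B1 = {1, 2, 5, 6}  B2 = {1, 3, 5, 6}  B3 = {3, 4, 5, 6}
Tree: B1–B2, B2–B3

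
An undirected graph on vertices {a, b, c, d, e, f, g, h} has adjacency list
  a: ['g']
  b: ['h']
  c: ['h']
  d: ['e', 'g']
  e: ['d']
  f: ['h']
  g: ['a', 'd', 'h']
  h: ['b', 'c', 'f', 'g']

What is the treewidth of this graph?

1

A width-1 tree decomposition is:
Bags: B1 = {c, h}  B2 = {g, h}  B3 = {f, h}  B4 = {b, h}  B5 = {a, g}  B6 = {d, g}  B7 = {d, e}
Tree: B1–B2, B1–B3, B2–B4, B2–B5, B5–B6, B6–B7
The largest bag has 2 vertices, giving width 1; this decomposition certifies tw(G) ≤ 1. G has an edge, so its treewidth is at least 1. Therefore the treewidth is 1.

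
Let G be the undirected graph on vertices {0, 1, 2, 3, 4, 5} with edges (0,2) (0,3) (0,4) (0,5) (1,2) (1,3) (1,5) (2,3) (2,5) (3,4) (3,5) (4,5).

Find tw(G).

3

A width-3 tree decomposition is:
Bags: B1 = {1, 2, 3, 5}  B2 = {0, 2, 3, 5}  B3 = {0, 3, 4, 5}
Tree: B1–B2, B2–B3
The largest bag has 4 vertices, giving width 3; this decomposition certifies tw(G) ≤ 3. For the lower bound, the 4 vertices {0, 2, 3, 5} are pairwise adjacent, and any tree decomposition puts a clique entirely inside one bag — forcing width ≥ 3. Hence tw(G) = 3 exactly.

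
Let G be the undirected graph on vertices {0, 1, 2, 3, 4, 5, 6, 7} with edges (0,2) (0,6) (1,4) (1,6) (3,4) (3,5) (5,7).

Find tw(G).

1

A width-1 tree decomposition is:
Bags: B1 = {5, 7}  B2 = {3, 5}  B3 = {3, 4}  B4 = {1, 4}  B5 = {1, 6}  B6 = {0, 6}  B7 = {0, 2}
Tree: B1–B2, B2–B3, B3–B4, B4–B5, B5–B6, B6–B7
Every bag has size at most 2, so the width is 2 − 1 = 1 and tw(G) ≤ 1. Any graph with an edge has treewidth ≥ 1, and G has the edge 7–5. Hence tw(G) = 1 exactly.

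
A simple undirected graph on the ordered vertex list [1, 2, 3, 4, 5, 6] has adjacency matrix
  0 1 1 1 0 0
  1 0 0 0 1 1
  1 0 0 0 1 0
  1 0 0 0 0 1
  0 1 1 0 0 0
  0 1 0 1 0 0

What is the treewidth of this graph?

A width-2 tree decomposition is:
Bags: B1 = {1, 3, 5}  B2 = {1, 2, 5}  B3 = {1, 2, 4}  B4 = {2, 4, 6}
Tree: B1–B2, B2–B3, B3–B4
Each bag holds 3 vertices, so the decomposition has width 2, which upper-bounds the treewidth. Since 3–5–2–1–3 is a cycle in G, G is not acyclic. Forests are exactly the graphs of treewidth ≤ 1, so tw(G) ≥ 2. The upper and lower bounds meet at 2, so that is the treewidth.

2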